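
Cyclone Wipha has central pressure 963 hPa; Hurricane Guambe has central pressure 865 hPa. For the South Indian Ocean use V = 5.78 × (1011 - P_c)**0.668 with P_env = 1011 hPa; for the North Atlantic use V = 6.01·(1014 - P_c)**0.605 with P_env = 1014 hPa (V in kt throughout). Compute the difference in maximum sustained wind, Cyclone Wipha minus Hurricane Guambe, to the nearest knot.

Cyclone Wipha: ΔP = 48; V ≈ 5.78 × 48^0.668 ≈ 76.74 kt.
Hurricane Guambe: ΔP = 149; V ≈ 6.01 × 149^0.605 ≈ 124.07 kt.
Difference ≈ 76.74 − 124.07 = -47.33 → -47 kt.

-47 kt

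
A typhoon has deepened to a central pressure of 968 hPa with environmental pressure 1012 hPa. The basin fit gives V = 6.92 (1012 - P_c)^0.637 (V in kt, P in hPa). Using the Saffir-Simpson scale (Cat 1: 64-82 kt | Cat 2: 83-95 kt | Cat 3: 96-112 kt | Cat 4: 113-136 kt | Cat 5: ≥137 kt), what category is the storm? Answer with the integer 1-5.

1

ΔP = 1012 − 968 = 44 hPa.
V ≈ 6.92 × 44^0.637 = 6.92 × 11.14 ≈ 77 kt.
77 kt falls in the Category 1 band.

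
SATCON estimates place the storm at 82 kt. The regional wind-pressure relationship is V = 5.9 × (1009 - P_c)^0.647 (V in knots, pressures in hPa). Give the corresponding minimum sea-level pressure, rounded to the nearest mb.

951 mb

ΔP = (V / 5.9)^(1/0.647) = (82/5.9)^1.546.
82/5.9 = 13.898; 13.898^1.546 ≈ 58.42 mb.
P_c = 1009 − 58.42 = 950.58 ≈ 951 mb.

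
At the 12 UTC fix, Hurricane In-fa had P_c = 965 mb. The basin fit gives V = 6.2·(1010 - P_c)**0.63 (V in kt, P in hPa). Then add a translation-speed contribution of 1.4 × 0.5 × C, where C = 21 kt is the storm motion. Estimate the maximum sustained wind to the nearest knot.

ΔP = 1010 − 965 = 45 mb.
45^0.63 ≈ 11.003.
V ≈ 6.2 × 11.003 ≈ 68.2 kt.
Translation term: 1.4 × 0.5 × 21 = 14.7 kt.
Corrected V ≈ 82.9 kt → 83 kt.

83 kt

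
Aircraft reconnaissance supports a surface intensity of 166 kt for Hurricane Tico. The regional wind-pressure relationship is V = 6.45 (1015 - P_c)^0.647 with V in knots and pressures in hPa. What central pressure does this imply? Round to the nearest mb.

864 mb

ΔP = (V / 6.45)^(1/0.647) = (166/6.45)^1.546.
166/6.45 = 25.736; 25.736^1.546 ≈ 151.40 mb.
P_c = 1015 − 151.40 = 863.60 ≈ 864 mb.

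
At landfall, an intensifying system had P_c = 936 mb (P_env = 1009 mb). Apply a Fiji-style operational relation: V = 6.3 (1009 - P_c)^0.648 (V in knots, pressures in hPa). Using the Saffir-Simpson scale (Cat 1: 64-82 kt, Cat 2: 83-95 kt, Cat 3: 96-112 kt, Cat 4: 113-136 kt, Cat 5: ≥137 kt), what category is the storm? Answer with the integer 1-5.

3

ΔP = 1009 − 936 = 73 mb.
V ≈ 6.3 × 73^0.648 = 6.3 × 16.12 ≈ 102 kt.
102 kt falls in the Category 3 band.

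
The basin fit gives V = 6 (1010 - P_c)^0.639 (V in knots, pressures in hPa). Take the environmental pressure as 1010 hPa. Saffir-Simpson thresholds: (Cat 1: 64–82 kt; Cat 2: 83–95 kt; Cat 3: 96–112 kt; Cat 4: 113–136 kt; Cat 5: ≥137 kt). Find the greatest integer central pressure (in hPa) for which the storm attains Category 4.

Category 4 begins at V = 113 kt.
Required ΔP = (113/6)^(1/0.639) = 18.833^1.565 ≈ 98.90 hPa.
P_c ≤ 1010 − 98.90 = 911.10, so the highest integer P_c is 911 hPa.

911 hPa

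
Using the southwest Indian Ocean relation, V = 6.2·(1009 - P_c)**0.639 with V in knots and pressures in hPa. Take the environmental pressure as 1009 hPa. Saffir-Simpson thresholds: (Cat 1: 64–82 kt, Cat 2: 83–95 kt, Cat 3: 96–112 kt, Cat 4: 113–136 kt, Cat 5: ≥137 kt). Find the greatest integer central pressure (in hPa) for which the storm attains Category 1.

Category 1 begins at V = 64 kt.
Required ΔP = (64/6.2)^(1/0.639) = 10.323^1.565 ≈ 38.59 hPa.
P_c ≤ 1009 − 38.59 = 970.41, so the highest integer P_c is 970 hPa.

970 hPa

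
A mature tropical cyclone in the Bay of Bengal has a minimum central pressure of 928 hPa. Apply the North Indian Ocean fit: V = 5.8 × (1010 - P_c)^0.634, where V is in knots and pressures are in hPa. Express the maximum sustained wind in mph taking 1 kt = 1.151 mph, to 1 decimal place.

109.1 mph

ΔP = 1010 − 928 = 82 hPa.
V ≈ 5.8 × 82^0.634 = 5.8 × 16.344 ≈ 94.795 kt.
94.795 × 1.151 ≈ 109.11 mph → 109.1 mph.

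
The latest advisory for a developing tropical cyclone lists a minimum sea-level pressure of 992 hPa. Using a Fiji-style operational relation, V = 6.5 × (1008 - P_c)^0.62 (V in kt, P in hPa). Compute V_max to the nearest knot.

ΔP = 1008 − 992 = 16 hPa.
16^0.62 ≈ 5.579.
V ≈ 6.5 × 5.579 ≈ 36.3 kt.

36 kt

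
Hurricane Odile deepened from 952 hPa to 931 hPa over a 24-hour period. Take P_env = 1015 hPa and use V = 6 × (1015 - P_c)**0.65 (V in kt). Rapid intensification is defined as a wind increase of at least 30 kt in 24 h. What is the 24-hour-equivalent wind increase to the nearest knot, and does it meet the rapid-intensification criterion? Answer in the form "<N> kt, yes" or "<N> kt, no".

18 kt, no

V₁: ΔP = 63, V ≈ 6 × 63^0.65 ≈ 88.66 kt.
V₂: ΔP = 84, V ≈ 6 × 84^0.65 ≈ 106.89 kt.
ΔV over 24 h = 18.23 kt → 24 h equivalent = 18.23 × 24/24 ≈ 18.23 kt.
18 kt < 30 kt ⇒ not rapid intensification.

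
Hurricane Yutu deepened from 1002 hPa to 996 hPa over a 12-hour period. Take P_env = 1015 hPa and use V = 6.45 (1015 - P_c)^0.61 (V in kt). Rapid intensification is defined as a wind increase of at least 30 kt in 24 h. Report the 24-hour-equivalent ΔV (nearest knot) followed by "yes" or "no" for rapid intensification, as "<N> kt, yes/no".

V₁: ΔP = 13, V ≈ 6.45 × 13^0.61 ≈ 30.84 kt.
V₂: ΔP = 19, V ≈ 6.45 × 19^0.61 ≈ 38.87 kt.
ΔV over 12 h = 8.03 kt → 24 h equivalent = 8.03 × 24/12 ≈ 16.06 kt.
16 kt < 30 kt ⇒ not rapid intensification.

16 kt, no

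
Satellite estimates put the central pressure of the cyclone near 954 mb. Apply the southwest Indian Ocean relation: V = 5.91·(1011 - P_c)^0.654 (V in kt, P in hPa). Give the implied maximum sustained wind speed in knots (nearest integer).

ΔP = 1011 − 954 = 57 mb.
57^0.654 ≈ 14.072.
V ≈ 5.91 × 14.072 ≈ 83.2 kt.

83 kt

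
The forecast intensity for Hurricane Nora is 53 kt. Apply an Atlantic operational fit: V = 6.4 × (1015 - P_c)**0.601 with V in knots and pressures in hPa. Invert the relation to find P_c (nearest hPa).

ΔP = (V / 6.4)^(1/0.601) = (53/6.4)^1.664.
53/6.4 = 8.281; 8.281^1.664 ≈ 33.70 hPa.
P_c = 1015 − 33.70 = 981.30 ≈ 981 hPa.

981 hPa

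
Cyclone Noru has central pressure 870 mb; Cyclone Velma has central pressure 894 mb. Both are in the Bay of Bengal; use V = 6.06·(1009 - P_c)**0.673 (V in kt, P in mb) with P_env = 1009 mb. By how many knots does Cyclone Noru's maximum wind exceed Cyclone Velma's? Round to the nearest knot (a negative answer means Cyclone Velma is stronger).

20 kt

Cyclone Noru: ΔP = 139; V ≈ 6.06 × 139^0.673 ≈ 167.77 kt.
Cyclone Velma: ΔP = 115; V ≈ 6.06 × 115^0.673 ≈ 147.68 kt.
Difference ≈ 167.77 − 147.68 = 20.09 → 20 kt.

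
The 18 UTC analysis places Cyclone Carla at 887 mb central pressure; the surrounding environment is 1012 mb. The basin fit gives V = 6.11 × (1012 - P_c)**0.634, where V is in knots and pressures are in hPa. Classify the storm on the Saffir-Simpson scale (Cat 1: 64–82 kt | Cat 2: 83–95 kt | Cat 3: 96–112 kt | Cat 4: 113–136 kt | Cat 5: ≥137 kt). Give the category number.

4

ΔP = 1012 − 887 = 125 mb.
V ≈ 6.11 × 125^0.634 = 6.11 × 21.35 ≈ 130 kt.
130 kt falls in the Category 4 band.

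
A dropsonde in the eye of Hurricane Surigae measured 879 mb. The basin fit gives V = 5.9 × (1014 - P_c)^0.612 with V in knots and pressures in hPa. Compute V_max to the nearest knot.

119 kt

ΔP = 1014 − 879 = 135 mb.
135^0.612 ≈ 20.126.
V ≈ 5.9 × 20.126 ≈ 118.7 kt.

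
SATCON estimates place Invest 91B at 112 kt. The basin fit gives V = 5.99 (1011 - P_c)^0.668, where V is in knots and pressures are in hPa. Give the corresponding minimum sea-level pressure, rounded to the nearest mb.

ΔP = (V / 5.99)^(1/0.668) = (112/5.99)^1.497.
112/5.99 = 18.698; 18.698^1.497 ≈ 80.15 mb.
P_c = 1011 − 80.15 = 930.85 ≈ 931 mb.

931 mb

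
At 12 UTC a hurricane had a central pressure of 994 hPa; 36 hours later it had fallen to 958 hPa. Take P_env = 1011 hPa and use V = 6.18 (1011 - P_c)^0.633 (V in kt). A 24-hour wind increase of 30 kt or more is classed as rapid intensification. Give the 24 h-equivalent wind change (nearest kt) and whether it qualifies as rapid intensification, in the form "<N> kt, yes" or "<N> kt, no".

V₁: ΔP = 17, V ≈ 6.18 × 17^0.633 ≈ 37.14 kt.
V₂: ΔP = 53, V ≈ 6.18 × 53^0.633 ≈ 76.29 kt.
ΔV over 36 h = 39.15 kt → 24 h equivalent = 39.15 × 24/36 ≈ 26.10 kt.
26 kt < 30 kt ⇒ not rapid intensification.

26 kt, no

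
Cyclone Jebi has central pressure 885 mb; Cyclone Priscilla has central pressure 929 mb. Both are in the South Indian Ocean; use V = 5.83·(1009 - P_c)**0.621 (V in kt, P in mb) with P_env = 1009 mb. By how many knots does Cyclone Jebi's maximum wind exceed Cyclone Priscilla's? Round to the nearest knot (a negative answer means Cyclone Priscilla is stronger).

28 kt

Cyclone Jebi: ΔP = 124; V ≈ 5.83 × 124^0.621 ≈ 116.33 kt.
Cyclone Priscilla: ΔP = 80; V ≈ 5.83 × 80^0.621 ≈ 88.61 kt.
Difference ≈ 116.33 − 88.61 = 27.72 → 28 kt.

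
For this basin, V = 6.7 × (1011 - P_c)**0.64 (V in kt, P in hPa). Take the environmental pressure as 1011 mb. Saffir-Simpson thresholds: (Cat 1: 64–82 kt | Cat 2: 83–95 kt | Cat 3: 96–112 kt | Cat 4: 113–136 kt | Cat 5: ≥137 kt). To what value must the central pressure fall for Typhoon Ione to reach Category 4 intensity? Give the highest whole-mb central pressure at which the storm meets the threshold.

Category 4 begins at V = 113 kt.
Required ΔP = (113/6.7)^(1/0.64) = 16.866^1.562 ≈ 82.64 mb.
P_c ≤ 1011 − 82.64 = 928.36, so the highest integer P_c is 928 mb.

928 mb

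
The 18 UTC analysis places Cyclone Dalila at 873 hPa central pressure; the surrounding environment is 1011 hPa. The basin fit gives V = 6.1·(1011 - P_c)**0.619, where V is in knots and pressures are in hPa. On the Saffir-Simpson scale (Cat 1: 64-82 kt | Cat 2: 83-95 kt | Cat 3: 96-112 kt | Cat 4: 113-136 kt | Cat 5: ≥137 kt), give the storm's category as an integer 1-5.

ΔP = 1011 − 873 = 138 hPa.
V ≈ 6.1 × 138^0.619 = 6.1 × 21.11 ≈ 129 kt.
129 kt falls in the Category 4 band.

4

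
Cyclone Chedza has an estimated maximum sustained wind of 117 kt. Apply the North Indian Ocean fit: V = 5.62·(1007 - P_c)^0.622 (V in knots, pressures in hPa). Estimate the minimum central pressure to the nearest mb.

ΔP = (V / 5.62)^(1/0.622) = (117/5.62)^1.608.
117/5.62 = 20.819; 20.819^1.608 ≈ 131.73 mb.
P_c = 1007 − 131.73 = 875.27 ≈ 875 mb.

875 mb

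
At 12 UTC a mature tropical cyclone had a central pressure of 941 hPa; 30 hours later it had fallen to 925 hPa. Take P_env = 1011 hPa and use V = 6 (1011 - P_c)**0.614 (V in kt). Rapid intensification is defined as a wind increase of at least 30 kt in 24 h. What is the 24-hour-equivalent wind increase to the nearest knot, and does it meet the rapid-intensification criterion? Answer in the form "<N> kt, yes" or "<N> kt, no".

9 kt, no

V₁: ΔP = 70, V ≈ 6 × 70^0.614 ≈ 81.48 kt.
V₂: ΔP = 86, V ≈ 6 × 86^0.614 ≈ 92.46 kt.
ΔV over 30 h = 10.98 kt → 24 h equivalent = 10.98 × 24/30 ≈ 8.78 kt.
9 kt < 30 kt ⇒ not rapid intensification.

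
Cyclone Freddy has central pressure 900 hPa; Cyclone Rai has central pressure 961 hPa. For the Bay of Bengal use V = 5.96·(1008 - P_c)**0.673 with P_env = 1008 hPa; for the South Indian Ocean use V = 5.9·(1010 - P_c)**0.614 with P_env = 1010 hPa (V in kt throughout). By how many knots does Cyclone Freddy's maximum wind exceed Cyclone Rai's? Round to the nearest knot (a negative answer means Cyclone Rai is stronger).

Cyclone Freddy: ΔP = 108; V ≈ 5.96 × 108^0.673 ≈ 139.23 kt.
Cyclone Rai: ΔP = 49; V ≈ 5.9 × 49^0.614 ≈ 64.36 kt.
Difference ≈ 139.23 − 64.36 = 74.87 → 75 kt.

75 kt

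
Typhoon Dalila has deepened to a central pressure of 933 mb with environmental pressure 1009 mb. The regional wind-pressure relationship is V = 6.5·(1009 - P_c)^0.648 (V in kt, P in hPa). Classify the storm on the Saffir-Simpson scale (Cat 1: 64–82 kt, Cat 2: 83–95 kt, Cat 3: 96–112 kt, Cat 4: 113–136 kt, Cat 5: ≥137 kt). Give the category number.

3

ΔP = 1009 − 933 = 76 mb.
V ≈ 6.5 × 76^0.648 = 6.5 × 16.55 ≈ 108 kt.
108 kt falls in the Category 3 band.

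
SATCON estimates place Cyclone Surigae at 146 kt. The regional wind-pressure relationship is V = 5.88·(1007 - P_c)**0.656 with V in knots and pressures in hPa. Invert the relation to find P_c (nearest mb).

873 mb

ΔP = (V / 5.88)^(1/0.656) = (146/5.88)^1.524.
146/5.88 = 24.830; 24.830^1.524 ≈ 133.81 mb.
P_c = 1007 − 133.81 = 873.19 ≈ 873 mb.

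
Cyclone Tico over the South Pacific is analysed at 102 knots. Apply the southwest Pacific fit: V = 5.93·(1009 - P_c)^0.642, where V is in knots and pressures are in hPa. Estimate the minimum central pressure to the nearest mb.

ΔP = (V / 5.93)^(1/0.642) = (102/5.93)^1.558.
102/5.93 = 17.201; 17.201^1.558 ≈ 84.05 mb.
P_c = 1009 − 84.05 = 924.95 ≈ 925 mb.

925 mb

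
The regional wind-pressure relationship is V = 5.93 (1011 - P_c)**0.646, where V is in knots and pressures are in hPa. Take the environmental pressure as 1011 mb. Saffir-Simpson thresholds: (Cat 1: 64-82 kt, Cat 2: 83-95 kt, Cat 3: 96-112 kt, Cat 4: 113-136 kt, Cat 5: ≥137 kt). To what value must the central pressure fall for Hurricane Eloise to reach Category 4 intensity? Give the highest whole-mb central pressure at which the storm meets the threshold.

915 mb

Category 4 begins at V = 113 kt.
Required ΔP = (113/5.93)^(1/0.646) = 19.056^1.548 ≈ 95.82 mb.
P_c ≤ 1011 − 95.82 = 915.18, so the highest integer P_c is 915 mb.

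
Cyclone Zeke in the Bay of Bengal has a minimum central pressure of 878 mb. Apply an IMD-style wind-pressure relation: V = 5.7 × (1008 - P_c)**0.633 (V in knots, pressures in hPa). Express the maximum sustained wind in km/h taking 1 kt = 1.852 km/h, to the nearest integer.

ΔP = 1008 − 878 = 130 mb.
V ≈ 5.7 × 130^0.633 = 5.7 × 21.783 ≈ 124.166 kt.
124.166 × 1.852 ≈ 229.95 km/h → 230 km/h.

230 km/h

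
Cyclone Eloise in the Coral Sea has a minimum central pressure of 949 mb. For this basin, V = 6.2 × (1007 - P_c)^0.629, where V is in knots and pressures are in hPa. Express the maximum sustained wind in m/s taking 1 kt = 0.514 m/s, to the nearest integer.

41 m/s

ΔP = 1007 − 949 = 58 mb.
V ≈ 6.2 × 58^0.629 = 6.2 × 12.859 ≈ 79.724 kt.
79.724 × 0.514 ≈ 40.98 m/s → 41 m/s.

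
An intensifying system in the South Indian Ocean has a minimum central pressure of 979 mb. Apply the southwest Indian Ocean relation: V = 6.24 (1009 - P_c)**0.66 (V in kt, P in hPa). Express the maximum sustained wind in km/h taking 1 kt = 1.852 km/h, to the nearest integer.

ΔP = 1009 − 979 = 30 mb.
V ≈ 6.24 × 30^0.66 = 6.24 × 9.438 ≈ 58.896 kt.
58.896 × 1.852 ≈ 109.08 km/h → 109 km/h.

109 km/h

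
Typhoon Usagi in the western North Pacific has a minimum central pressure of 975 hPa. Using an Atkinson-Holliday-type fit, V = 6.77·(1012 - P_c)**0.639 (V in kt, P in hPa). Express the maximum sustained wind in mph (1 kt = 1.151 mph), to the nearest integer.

ΔP = 1012 − 975 = 37 hPa.
V ≈ 6.77 × 37^0.639 = 6.77 × 10.048 ≈ 68.025 kt.
68.025 × 1.151 ≈ 78.30 mph → 78 mph.

78 mph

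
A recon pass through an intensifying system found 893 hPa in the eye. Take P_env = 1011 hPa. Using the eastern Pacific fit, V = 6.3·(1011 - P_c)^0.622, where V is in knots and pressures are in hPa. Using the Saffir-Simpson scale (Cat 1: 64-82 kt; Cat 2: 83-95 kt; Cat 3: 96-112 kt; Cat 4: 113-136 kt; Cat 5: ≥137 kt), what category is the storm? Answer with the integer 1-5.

4

ΔP = 1011 − 893 = 118 hPa.
V ≈ 6.3 × 118^0.622 = 6.3 × 19.44 ≈ 122 kt.
122 kt falls in the Category 4 band.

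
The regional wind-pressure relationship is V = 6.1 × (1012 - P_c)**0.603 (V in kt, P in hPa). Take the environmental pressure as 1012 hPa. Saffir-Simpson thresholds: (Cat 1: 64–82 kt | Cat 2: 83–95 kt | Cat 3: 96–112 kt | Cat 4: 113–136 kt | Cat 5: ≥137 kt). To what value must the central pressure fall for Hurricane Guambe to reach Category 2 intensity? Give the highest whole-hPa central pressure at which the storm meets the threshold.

Category 2 begins at V = 83 kt.
Required ΔP = (83/6.1)^(1/0.603) = 13.607^1.658 ≈ 75.89 hPa.
P_c ≤ 1012 − 75.89 = 936.11, so the highest integer P_c is 936 hPa.

936 hPa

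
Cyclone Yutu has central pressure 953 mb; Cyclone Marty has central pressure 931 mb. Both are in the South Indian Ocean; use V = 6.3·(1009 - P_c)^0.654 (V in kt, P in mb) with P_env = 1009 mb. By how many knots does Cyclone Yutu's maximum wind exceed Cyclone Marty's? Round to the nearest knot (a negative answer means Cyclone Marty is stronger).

Cyclone Yutu: ΔP = 56; V ≈ 6.3 × 56^0.654 ≈ 87.63 kt.
Cyclone Marty: ΔP = 78; V ≈ 6.3 × 78^0.654 ≈ 108.84 kt.
Difference ≈ 87.63 − 108.84 = -21.21 → -21 kt.

-21 kt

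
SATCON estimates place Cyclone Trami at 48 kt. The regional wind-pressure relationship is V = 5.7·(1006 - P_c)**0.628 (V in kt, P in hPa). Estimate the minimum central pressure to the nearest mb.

976 mb

ΔP = (V / 5.7)^(1/0.628) = (48/5.7)^1.592.
48/5.7 = 8.421; 8.421^1.592 ≈ 29.75 mb.
P_c = 1006 − 29.75 = 976.25 ≈ 976 mb.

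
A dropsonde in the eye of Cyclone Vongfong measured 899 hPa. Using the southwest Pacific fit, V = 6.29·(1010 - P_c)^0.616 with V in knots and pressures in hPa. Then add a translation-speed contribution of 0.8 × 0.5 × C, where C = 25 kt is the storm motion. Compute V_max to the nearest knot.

ΔP = 1010 − 899 = 111 hPa.
111^0.616 ≈ 18.194.
V ≈ 6.29 × 18.194 ≈ 114.4 kt.
Translation term: 0.8 × 0.5 × 25 = 10 kt.
Corrected V ≈ 124.4 kt → 124 kt.

124 kt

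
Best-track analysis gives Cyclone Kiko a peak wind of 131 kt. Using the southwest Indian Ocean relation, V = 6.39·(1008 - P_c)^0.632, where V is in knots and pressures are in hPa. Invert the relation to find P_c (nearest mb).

889 mb

ΔP = (V / 6.39)^(1/0.632) = (131/6.39)^1.582.
131/6.39 = 20.501; 20.501^1.582 ≈ 119.01 mb.
P_c = 1008 − 119.01 = 888.99 ≈ 889 mb.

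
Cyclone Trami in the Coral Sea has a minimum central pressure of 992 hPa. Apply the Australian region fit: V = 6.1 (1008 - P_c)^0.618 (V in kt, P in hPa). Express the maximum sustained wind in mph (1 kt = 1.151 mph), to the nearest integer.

39 mph

ΔP = 1008 − 992 = 16 hPa.
V ≈ 6.1 × 16^0.618 = 6.1 × 5.548 ≈ 33.844 kt.
33.844 × 1.151 ≈ 38.95 mph → 39 mph.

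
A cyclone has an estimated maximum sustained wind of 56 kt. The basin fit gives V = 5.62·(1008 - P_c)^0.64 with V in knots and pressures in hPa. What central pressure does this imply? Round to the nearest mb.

ΔP = (V / 5.62)^(1/0.64) = (56/5.62)^1.562.
56/5.62 = 9.964; 9.964^1.562 ≈ 36.31 mb.
P_c = 1008 − 36.31 = 971.69 ≈ 972 mb.

972 mb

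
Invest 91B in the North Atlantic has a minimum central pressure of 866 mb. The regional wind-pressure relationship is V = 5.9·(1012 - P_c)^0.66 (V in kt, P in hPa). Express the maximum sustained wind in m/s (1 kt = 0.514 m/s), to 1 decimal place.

ΔP = 1012 − 866 = 146 mb.
V ≈ 5.9 × 146^0.66 = 5.9 × 26.821 ≈ 158.243 kt.
158.243 × 0.514 ≈ 81.34 m/s → 81.3 m/s.

81.3 m/s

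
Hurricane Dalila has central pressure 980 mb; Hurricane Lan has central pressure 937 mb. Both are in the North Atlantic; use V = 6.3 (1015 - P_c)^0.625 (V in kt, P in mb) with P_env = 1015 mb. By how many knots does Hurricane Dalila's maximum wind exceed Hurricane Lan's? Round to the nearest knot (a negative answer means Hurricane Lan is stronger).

-38 kt

Hurricane Dalila: ΔP = 35; V ≈ 6.3 × 35^0.625 ≈ 58.13 kt.
Hurricane Lan: ΔP = 78; V ≈ 6.3 × 78^0.625 ≈ 95.92 kt.
Difference ≈ 58.13 − 95.92 = -37.79 → -38 kt.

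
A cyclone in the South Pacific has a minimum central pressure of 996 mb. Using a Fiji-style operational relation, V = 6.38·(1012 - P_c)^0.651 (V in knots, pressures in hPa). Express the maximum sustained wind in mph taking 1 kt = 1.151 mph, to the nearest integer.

ΔP = 1012 − 996 = 16 mb.
V ≈ 6.38 × 16^0.651 = 6.38 × 6.080 ≈ 38.788 kt.
38.788 × 1.151 ≈ 44.65 mph → 45 mph.

45 mph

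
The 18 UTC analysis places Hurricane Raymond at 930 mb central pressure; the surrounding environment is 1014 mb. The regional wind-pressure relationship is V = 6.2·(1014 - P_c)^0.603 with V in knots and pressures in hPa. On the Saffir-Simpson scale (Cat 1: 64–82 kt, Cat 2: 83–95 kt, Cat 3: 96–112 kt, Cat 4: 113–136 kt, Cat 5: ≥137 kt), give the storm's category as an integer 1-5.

ΔP = 1014 − 930 = 84 mb.
V ≈ 6.2 × 84^0.603 = 6.2 × 14.47 ≈ 90 kt.
90 kt falls in the Category 2 band.

2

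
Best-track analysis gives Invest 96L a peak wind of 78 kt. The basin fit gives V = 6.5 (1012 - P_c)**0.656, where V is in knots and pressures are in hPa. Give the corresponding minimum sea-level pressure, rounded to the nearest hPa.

ΔP = (V / 6.5)^(1/0.656) = (78/6.5)^1.524.
78/6.5 = 12.000; 12.000^1.524 ≈ 44.17 hPa.
P_c = 1012 − 44.17 = 967.83 ≈ 968 hPa.

968 hPa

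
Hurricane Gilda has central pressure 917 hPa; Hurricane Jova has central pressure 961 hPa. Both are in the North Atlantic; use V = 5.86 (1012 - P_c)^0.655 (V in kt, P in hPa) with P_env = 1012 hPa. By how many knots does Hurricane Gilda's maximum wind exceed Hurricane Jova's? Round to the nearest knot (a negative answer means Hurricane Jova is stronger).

39 kt

Hurricane Gilda: ΔP = 95; V ≈ 5.86 × 95^0.655 ≈ 115.69 kt.
Hurricane Jova: ΔP = 51; V ≈ 5.86 × 51^0.655 ≈ 76.98 kt.
Difference ≈ 115.69 − 76.98 = 38.71 → 39 kt.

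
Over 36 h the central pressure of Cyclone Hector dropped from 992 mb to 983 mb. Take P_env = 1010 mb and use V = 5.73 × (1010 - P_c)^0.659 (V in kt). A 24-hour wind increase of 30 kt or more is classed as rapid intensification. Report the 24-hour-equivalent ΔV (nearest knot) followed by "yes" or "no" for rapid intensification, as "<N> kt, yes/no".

8 kt, no

V₁: ΔP = 18, V ≈ 5.73 × 18^0.659 ≈ 38.49 kt.
V₂: ΔP = 27, V ≈ 5.73 × 27^0.659 ≈ 50.28 kt.
ΔV over 36 h = 11.79 kt → 24 h equivalent = 11.79 × 24/36 ≈ 7.86 kt.
8 kt < 30 kt ⇒ not rapid intensification.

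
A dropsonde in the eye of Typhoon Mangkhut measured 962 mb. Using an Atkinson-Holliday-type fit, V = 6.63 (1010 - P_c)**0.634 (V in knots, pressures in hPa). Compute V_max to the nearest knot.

ΔP = 1010 − 962 = 48 mb.
48^0.634 ≈ 11.639.
V ≈ 6.63 × 11.639 ≈ 77.2 kt.

77 kt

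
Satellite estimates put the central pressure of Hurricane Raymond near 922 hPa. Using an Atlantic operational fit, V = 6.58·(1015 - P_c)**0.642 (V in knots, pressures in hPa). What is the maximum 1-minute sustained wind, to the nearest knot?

121 kt

ΔP = 1015 − 922 = 93 hPa.
93^0.642 ≈ 18.355.
V ≈ 6.58 × 18.355 ≈ 120.8 kt.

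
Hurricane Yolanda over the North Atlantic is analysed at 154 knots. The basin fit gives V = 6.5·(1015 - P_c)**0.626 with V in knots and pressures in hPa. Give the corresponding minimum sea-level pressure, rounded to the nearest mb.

858 mb

ΔP = (V / 6.5)^(1/0.626) = (154/6.5)^1.597.
154/6.5 = 23.692; 23.692^1.597 ≈ 156.99 mb.
P_c = 1015 − 156.99 = 858.01 ≈ 858 mb.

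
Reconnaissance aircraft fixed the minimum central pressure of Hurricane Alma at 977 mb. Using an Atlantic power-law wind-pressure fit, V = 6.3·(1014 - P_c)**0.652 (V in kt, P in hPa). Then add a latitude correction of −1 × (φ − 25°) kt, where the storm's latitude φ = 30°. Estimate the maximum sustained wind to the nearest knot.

61 kt

ΔP = 1014 − 977 = 37 mb.
37^0.652 ≈ 10.531.
V ≈ 6.3 × 10.531 ≈ 66.3 kt.
Latitude correction: −1 × (30 − 25) = -5 kt.
Corrected V ≈ 61.3 kt → 61 kt.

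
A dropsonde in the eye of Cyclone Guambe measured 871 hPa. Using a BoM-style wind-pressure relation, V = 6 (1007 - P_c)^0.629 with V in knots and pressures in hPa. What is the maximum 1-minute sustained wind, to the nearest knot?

132 kt

ΔP = 1007 − 871 = 136 hPa.
136^0.629 ≈ 21.978.
V ≈ 6 × 21.978 ≈ 131.9 kt.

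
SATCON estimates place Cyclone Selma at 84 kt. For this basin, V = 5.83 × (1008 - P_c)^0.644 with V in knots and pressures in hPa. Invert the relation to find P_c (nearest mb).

945 mb

ΔP = (V / 5.83)^(1/0.644) = (84/5.83)^1.553.
84/5.83 = 14.408; 14.408^1.553 ≈ 62.96 mb.
P_c = 1008 − 62.96 = 945.04 ≈ 945 mb.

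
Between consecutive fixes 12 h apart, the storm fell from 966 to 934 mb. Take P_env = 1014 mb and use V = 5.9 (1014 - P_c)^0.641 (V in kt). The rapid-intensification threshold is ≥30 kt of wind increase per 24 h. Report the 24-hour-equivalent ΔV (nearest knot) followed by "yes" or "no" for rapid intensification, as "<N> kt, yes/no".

55 kt, yes

V₁: ΔP = 48, V ≈ 5.9 × 48^0.641 ≈ 70.55 kt.
V₂: ΔP = 80, V ≈ 5.9 × 80^0.641 ≈ 97.89 kt.
ΔV over 12 h = 27.34 kt → 24 h equivalent = 27.34 × 24/12 ≈ 54.68 kt.
55 kt ≥ 30 kt ⇒ rapid intensification.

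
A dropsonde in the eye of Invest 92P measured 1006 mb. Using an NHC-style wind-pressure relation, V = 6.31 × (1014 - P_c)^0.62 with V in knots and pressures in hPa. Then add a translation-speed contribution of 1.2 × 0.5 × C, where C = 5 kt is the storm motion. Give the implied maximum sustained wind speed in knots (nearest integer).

26 kt

ΔP = 1014 − 1006 = 8 mb.
8^0.62 ≈ 3.630.
V ≈ 6.31 × 3.630 ≈ 22.9 kt.
Translation term: 1.2 × 0.5 × 5 = 3 kt.
Corrected V ≈ 25.9 kt → 26 kt.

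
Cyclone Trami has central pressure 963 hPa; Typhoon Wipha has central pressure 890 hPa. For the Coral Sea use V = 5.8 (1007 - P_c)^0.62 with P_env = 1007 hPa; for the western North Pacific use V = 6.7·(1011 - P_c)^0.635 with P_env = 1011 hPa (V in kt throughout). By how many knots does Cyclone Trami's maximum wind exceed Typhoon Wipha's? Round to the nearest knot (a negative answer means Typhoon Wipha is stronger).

Cyclone Trami: ΔP = 44; V ≈ 5.8 × 44^0.62 ≈ 60.59 kt.
Typhoon Wipha: ΔP = 121; V ≈ 6.7 × 121^0.635 ≈ 140.81 kt.
Difference ≈ 60.59 − 140.81 = -80.22 → -80 kt.

-80 kt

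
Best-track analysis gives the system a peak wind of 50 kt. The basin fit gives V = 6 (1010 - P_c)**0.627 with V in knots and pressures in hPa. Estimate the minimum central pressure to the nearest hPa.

ΔP = (V / 6)^(1/0.627) = (50/6)^1.595.
50/6 = 8.333; 8.333^1.595 ≈ 29.42 hPa.
P_c = 1010 − 29.42 = 980.58 ≈ 981 hPa.

981 hPa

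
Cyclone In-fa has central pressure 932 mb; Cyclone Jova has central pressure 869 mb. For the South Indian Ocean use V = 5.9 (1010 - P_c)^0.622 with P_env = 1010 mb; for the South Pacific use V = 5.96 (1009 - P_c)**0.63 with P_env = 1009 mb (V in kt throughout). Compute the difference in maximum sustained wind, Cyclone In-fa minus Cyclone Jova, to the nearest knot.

-45 kt

Cyclone In-fa: ΔP = 78; V ≈ 5.9 × 78^0.622 ≈ 88.66 kt.
Cyclone Jova: ΔP = 140; V ≈ 5.96 × 140^0.63 ≈ 134.06 kt.
Difference ≈ 88.66 − 134.06 = -45.40 → -45 kt.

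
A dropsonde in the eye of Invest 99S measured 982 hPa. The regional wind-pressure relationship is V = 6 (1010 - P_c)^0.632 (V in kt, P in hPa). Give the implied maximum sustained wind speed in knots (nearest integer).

49 kt

ΔP = 1010 − 982 = 28 hPa.
28^0.632 ≈ 8.215.
V ≈ 6 × 8.215 ≈ 49.3 kt.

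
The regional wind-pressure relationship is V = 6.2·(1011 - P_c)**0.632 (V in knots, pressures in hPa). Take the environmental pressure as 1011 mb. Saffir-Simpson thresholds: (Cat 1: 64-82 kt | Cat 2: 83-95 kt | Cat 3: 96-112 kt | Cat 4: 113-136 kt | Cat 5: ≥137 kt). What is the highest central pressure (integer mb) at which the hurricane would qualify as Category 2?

Category 2 begins at V = 83 kt.
Required ΔP = (83/6.2)^(1/0.632) = 13.387^1.582 ≈ 60.64 mb.
P_c ≤ 1011 − 60.64 = 950.36, so the highest integer P_c is 950 mb.

950 mb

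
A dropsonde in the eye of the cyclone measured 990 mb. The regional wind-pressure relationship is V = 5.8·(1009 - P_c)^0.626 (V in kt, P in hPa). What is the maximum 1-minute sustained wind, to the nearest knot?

ΔP = 1009 − 990 = 19 mb.
19^0.626 ≈ 6.317.
V ≈ 5.8 × 6.317 ≈ 36.6 kt.

37 kt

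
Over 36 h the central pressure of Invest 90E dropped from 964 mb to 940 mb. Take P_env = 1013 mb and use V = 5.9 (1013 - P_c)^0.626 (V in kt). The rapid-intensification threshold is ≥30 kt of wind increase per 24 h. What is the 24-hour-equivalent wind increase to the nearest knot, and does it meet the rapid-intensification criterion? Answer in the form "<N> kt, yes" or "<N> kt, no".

13 kt, no

V₁: ΔP = 49, V ≈ 5.9 × 49^0.626 ≈ 67.44 kt.
V₂: ΔP = 73, V ≈ 5.9 × 73^0.626 ≈ 86.55 kt.
ΔV over 36 h = 19.11 kt → 24 h equivalent = 19.11 × 24/36 ≈ 12.74 kt.
13 kt < 30 kt ⇒ not rapid intensification.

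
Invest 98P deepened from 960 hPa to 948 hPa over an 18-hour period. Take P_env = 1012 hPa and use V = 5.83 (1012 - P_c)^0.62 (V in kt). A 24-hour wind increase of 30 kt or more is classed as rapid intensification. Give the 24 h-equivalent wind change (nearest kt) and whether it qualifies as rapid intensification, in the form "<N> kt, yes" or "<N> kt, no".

12 kt, no

V₁: ΔP = 52, V ≈ 5.83 × 52^0.62 ≈ 67.54 kt.
V₂: ΔP = 64, V ≈ 5.83 × 64^0.62 ≈ 76.82 kt.
ΔV over 18 h = 9.28 kt → 24 h equivalent = 9.28 × 24/18 ≈ 12.37 kt.
12 kt < 30 kt ⇒ not rapid intensification.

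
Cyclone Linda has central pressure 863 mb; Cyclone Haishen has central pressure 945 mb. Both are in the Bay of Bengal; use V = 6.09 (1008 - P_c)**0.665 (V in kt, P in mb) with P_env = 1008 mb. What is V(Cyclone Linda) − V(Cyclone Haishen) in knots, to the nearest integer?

Cyclone Linda: ΔP = 145; V ≈ 6.09 × 145^0.665 ≈ 166.70 kt.
Cyclone Haishen: ΔP = 63; V ≈ 6.09 × 63^0.665 ≈ 95.76 kt.
Difference ≈ 166.70 − 95.76 = 70.94 → 71 kt.

71 kt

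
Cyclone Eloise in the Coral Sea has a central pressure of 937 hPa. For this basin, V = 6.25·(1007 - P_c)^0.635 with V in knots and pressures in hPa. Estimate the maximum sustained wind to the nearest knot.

ΔP = 1007 − 937 = 70 hPa.
70^0.635 ≈ 14.847.
V ≈ 6.25 × 14.847 ≈ 92.8 kt.

93 kt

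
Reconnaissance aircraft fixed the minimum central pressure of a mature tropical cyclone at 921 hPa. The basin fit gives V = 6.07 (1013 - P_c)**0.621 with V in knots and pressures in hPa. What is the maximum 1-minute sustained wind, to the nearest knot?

101 kt

ΔP = 1013 − 921 = 92 hPa.
92^0.621 ≈ 16.577.
V ≈ 6.07 × 16.577 ≈ 100.6 kt.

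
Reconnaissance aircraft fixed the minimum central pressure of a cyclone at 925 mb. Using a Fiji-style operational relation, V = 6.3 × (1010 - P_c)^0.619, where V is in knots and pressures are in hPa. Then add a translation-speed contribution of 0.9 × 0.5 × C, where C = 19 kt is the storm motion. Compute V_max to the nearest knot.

107 kt

ΔP = 1010 − 925 = 85 mb.
85^0.619 ≈ 15.643.
V ≈ 6.3 × 15.643 ≈ 98.5 kt.
Translation term: 0.9 × 0.5 × 19 = 8.55 kt.
Corrected V ≈ 107.05 kt → 107 kt.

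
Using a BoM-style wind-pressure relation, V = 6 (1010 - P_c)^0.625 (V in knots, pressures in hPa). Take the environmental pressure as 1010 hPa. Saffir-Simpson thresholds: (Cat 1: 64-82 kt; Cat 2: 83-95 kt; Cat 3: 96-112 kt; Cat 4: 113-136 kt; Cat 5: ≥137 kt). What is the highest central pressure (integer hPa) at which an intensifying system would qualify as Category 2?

943 hPa

Category 2 begins at V = 83 kt.
Required ΔP = (83/6)^(1/0.625) = 13.833^1.600 ≈ 66.91 hPa.
P_c ≤ 1010 − 66.91 = 943.09, so the highest integer P_c is 943 hPa.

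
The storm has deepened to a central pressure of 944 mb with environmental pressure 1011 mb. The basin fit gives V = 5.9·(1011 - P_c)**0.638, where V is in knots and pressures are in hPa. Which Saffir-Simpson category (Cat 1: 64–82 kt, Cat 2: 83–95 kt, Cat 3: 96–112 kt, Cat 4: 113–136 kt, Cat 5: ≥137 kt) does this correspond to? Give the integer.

2

ΔP = 1011 − 944 = 67 mb.
V ≈ 5.9 × 67^0.638 = 5.9 × 14.62 ≈ 86 kt.
86 kt falls in the Category 2 band.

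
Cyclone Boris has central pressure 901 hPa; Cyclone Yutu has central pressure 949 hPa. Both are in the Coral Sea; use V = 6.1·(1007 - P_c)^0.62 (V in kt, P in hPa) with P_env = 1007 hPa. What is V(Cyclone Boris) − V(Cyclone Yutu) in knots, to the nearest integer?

34 kt

Cyclone Boris: ΔP = 106; V ≈ 6.1 × 106^0.62 ≈ 109.91 kt.
Cyclone Yutu: ΔP = 58; V ≈ 6.1 × 58^0.62 ≈ 75.62 kt.
Difference ≈ 109.91 − 75.62 = 34.29 → 34 kt.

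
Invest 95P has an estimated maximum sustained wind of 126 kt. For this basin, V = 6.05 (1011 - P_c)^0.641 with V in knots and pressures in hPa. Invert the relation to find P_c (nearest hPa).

897 hPa

ΔP = (V / 6.05)^(1/0.641) = (126/6.05)^1.560.
126/6.05 = 20.826; 20.826^1.560 ≈ 114.06 hPa.
P_c = 1011 − 114.06 = 896.94 ≈ 897 hPa.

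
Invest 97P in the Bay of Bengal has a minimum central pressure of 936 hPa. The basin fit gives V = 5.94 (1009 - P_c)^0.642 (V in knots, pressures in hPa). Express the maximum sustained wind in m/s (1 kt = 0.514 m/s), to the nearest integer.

ΔP = 1009 − 936 = 73 hPa.
V ≈ 5.94 × 73^0.642 = 5.94 × 15.713 ≈ 93.334 kt.
93.334 × 0.514 ≈ 47.97 m/s → 48 m/s.

48 m/s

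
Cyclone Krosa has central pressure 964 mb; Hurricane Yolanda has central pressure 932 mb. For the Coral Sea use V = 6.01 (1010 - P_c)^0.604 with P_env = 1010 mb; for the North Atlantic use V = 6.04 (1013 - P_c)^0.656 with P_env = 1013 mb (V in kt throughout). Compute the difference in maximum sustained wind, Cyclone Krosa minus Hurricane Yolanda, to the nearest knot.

Cyclone Krosa: ΔP = 46; V ≈ 6.01 × 46^0.604 ≈ 60.70 kt.
Hurricane Yolanda: ΔP = 81; V ≈ 6.04 × 81^0.656 ≈ 107.90 kt.
Difference ≈ 60.70 − 107.90 = -47.20 → -47 kt.

-47 kt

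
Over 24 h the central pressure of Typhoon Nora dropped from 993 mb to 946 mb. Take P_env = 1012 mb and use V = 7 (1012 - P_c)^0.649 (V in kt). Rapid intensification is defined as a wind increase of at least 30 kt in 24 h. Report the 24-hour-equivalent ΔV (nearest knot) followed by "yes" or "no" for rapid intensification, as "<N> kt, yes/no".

59 kt, yes

V₁: ΔP = 19, V ≈ 7 × 19^0.649 ≈ 47.32 kt.
V₂: ΔP = 66, V ≈ 7 × 66^0.649 ≈ 106.17 kt.
ΔV over 24 h = 58.85 kt → 24 h equivalent = 58.85 × 24/24 ≈ 58.85 kt.
59 kt ≥ 30 kt ⇒ rapid intensification.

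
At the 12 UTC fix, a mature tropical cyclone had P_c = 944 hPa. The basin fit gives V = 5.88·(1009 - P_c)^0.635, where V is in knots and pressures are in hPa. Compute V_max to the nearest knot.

ΔP = 1009 − 944 = 65 hPa.
65^0.635 ≈ 14.164.
V ≈ 5.88 × 14.164 ≈ 83.3 kt.

83 kt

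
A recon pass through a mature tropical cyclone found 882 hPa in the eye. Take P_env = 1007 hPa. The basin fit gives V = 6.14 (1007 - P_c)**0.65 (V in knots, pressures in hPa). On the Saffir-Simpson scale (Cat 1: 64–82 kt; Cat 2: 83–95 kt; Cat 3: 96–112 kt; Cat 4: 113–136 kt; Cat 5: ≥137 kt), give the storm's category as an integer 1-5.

ΔP = 1007 − 882 = 125 hPa.
V ≈ 6.14 × 125^0.65 = 6.14 × 23.07 ≈ 142 kt.
142 kt falls in the Category 5 band.

5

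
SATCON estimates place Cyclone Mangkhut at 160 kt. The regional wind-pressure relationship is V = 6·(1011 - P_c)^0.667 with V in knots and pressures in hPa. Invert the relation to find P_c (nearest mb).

874 mb

ΔP = (V / 6)^(1/0.667) = (160/6)^1.499.
160/6 = 26.667; 26.667^1.499 ≈ 137.37 mb.
P_c = 1011 − 137.37 = 873.63 ≈ 874 mb.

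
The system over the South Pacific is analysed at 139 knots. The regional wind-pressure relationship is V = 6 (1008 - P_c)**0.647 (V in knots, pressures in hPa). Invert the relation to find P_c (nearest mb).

ΔP = (V / 6)^(1/0.647) = (139/6)^1.546.
139/6 = 23.167; 23.167^1.546 ≈ 128.68 mb.
P_c = 1008 − 128.68 = 879.32 ≈ 879 mb.

879 mb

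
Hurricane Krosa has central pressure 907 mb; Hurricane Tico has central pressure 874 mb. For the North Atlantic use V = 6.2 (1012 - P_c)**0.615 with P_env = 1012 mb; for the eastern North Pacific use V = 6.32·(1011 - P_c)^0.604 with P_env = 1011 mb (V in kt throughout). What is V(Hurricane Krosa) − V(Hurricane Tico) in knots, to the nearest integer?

Hurricane Krosa: ΔP = 105; V ≈ 6.2 × 105^0.615 ≈ 108.50 kt.
Hurricane Tico: ΔP = 137; V ≈ 6.32 × 137^0.604 ≈ 123.39 kt.
Difference ≈ 108.50 − 123.39 = -14.89 → -15 kt.

-15 kt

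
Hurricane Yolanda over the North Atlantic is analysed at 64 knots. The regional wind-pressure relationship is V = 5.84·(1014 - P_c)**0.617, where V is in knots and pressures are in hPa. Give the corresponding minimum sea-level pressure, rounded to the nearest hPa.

ΔP = (V / 5.84)^(1/0.617) = (64/5.84)^1.621.
64/5.84 = 10.959; 10.959^1.621 ≈ 48.44 hPa.
P_c = 1014 − 48.44 = 965.56 ≈ 966 hPa.

966 hPa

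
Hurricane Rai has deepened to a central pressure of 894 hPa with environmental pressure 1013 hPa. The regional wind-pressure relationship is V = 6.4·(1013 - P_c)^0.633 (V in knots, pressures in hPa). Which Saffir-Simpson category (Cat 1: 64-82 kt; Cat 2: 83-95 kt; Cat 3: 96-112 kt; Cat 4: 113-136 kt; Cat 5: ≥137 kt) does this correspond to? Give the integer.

4

ΔP = 1013 − 894 = 119 hPa.
V ≈ 6.4 × 119^0.633 = 6.4 × 20.60 ≈ 132 kt.
132 kt falls in the Category 4 band.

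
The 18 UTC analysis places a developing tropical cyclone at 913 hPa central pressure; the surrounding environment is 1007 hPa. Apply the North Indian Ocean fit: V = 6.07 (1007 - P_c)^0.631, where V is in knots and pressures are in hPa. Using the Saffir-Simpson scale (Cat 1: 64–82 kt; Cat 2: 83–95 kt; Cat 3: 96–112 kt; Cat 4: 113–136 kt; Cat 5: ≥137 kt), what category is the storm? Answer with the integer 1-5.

3

ΔP = 1007 − 913 = 94 hPa.
V ≈ 6.07 × 94^0.631 = 6.07 × 17.58 ≈ 107 kt.
107 kt falls in the Category 3 band.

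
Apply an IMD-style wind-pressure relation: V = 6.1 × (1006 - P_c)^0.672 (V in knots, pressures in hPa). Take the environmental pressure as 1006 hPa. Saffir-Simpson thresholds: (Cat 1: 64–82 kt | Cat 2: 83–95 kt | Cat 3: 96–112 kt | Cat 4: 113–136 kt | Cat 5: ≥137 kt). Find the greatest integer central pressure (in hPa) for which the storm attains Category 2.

957 hPa

Category 2 begins at V = 83 kt.
Required ΔP = (83/6.1)^(1/0.672) = 13.607^1.488 ≈ 48.65 hPa.
P_c ≤ 1006 − 48.65 = 957.35, so the highest integer P_c is 957 hPa.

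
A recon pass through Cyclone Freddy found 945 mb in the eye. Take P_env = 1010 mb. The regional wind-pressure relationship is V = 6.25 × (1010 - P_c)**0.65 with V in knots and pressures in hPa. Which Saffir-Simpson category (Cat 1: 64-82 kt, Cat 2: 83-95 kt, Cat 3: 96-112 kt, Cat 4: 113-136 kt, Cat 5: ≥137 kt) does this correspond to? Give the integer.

ΔP = 1010 − 945 = 65 mb.
V ≈ 6.25 × 65^0.65 = 6.25 × 15.08 ≈ 94 kt.
94 kt falls in the Category 2 band.

2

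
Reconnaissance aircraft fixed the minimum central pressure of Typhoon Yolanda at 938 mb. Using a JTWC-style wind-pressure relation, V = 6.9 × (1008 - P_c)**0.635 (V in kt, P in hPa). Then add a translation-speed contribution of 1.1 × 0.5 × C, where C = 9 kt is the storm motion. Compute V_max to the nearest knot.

107 kt

ΔP = 1008 − 938 = 70 mb.
70^0.635 ≈ 14.847.
V ≈ 6.9 × 14.847 ≈ 102.4 kt.
Translation term: 1.1 × 0.5 × 9 = 4.95 kt.
Corrected V ≈ 107.35 kt → 107 kt.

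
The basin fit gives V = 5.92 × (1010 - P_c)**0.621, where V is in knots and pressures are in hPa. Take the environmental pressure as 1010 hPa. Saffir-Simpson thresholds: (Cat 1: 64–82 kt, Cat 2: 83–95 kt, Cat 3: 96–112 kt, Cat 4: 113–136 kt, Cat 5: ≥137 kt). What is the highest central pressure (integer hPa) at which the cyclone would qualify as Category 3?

Category 3 begins at V = 96 kt.
Required ΔP = (96/5.92)^(1/0.621) = 16.216^1.610 ≈ 88.80 hPa.
P_c ≤ 1010 − 88.80 = 921.20, so the highest integer P_c is 921 hPa.

921 hPa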